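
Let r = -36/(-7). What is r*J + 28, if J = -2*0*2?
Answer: 28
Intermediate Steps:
J = 0 (J = 0*2 = 0)
r = 36/7 (r = -36*(-⅐) = 36/7 ≈ 5.1429)
r*J + 28 = (36/7)*0 + 28 = 0 + 28 = 28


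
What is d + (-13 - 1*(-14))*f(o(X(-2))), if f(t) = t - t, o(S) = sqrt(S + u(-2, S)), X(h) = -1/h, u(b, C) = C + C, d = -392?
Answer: -392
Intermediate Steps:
u(b, C) = 2*C
o(S) = sqrt(3)*sqrt(S) (o(S) = sqrt(S + 2*S) = sqrt(3*S) = sqrt(3)*sqrt(S))
f(t) = 0
d + (-13 - 1*(-14))*f(o(X(-2))) = -392 + (-13 - 1*(-14))*0 = -392 + (-13 + 14)*0 = -392 + 1*0 = -392 + 0 = -392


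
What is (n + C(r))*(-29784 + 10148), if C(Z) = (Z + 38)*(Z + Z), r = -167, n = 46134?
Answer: -1751923920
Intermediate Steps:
C(Z) = 2*Z*(38 + Z) (C(Z) = (38 + Z)*(2*Z) = 2*Z*(38 + Z))
(n + C(r))*(-29784 + 10148) = (46134 + 2*(-167)*(38 - 167))*(-29784 + 10148) = (46134 + 2*(-167)*(-129))*(-19636) = (46134 + 43086)*(-19636) = 89220*(-19636) = -1751923920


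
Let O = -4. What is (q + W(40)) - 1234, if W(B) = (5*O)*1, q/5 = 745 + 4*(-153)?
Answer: -589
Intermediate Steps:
q = 665 (q = 5*(745 + 4*(-153)) = 5*(745 - 612) = 5*133 = 665)
W(B) = -20 (W(B) = (5*(-4))*1 = -20*1 = -20)
(q + W(40)) - 1234 = (665 - 20) - 1234 = 645 - 1234 = -589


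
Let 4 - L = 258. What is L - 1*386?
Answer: -640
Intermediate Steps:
L = -254 (L = 4 - 1*258 = 4 - 258 = -254)
L - 1*386 = -254 - 1*386 = -254 - 386 = -640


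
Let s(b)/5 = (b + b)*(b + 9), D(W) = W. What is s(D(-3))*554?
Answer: -99720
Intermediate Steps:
s(b) = 10*b*(9 + b) (s(b) = 5*((b + b)*(b + 9)) = 5*((2*b)*(9 + b)) = 5*(2*b*(9 + b)) = 10*b*(9 + b))
s(D(-3))*554 = (10*(-3)*(9 - 3))*554 = (10*(-3)*6)*554 = -180*554 = -99720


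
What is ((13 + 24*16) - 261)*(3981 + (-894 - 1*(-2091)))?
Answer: 704208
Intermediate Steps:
((13 + 24*16) - 261)*(3981 + (-894 - 1*(-2091))) = ((13 + 384) - 261)*(3981 + (-894 + 2091)) = (397 - 261)*(3981 + 1197) = 136*5178 = 704208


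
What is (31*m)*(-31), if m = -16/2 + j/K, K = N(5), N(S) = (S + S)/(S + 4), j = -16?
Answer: 107632/5 ≈ 21526.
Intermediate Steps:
N(S) = 2*S/(4 + S) (N(S) = (2*S)/(4 + S) = 2*S/(4 + S))
K = 10/9 (K = 2*5/(4 + 5) = 2*5/9 = 2*5*(⅑) = 10/9 ≈ 1.1111)
m = -112/5 (m = -16/2 - 16/10/9 = -16*½ - 16*9/10 = -8 - 72/5 = -112/5 ≈ -22.400)
(31*m)*(-31) = (31*(-112/5))*(-31) = -3472/5*(-31) = 107632/5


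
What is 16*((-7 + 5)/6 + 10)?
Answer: 464/3 ≈ 154.67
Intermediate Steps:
16*((-7 + 5)/6 + 10) = 16*(-2*⅙ + 10) = 16*(-⅓ + 10) = 16*(29/3) = 464/3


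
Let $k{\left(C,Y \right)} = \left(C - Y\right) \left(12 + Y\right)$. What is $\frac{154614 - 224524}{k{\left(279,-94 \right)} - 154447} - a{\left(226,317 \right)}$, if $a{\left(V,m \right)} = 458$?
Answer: $- \frac{84675204}{185033} \approx -457.62$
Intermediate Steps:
$k{\left(C,Y \right)} = \left(12 + Y\right) \left(C - Y\right)$
$\frac{154614 - 224524}{k{\left(279,-94 \right)} - 154447} - a{\left(226,317 \right)} = \frac{154614 - 224524}{\left(- \left(-94\right)^{2} - -1128 + 12 \cdot 279 + 279 \left(-94\right)\right) - 154447} - 458 = - \frac{69910}{\left(\left(-1\right) 8836 + 1128 + 3348 - 26226\right) - 154447} - 458 = - \frac{69910}{\left(-8836 + 1128 + 3348 - 26226\right) - 154447} - 458 = - \frac{69910}{-30586 - 154447} - 458 = - \frac{69910}{-185033} - 458 = \left(-69910\right) \left(- \frac{1}{185033}\right) - 458 = \frac{69910}{185033} - 458 = - \frac{84675204}{185033}$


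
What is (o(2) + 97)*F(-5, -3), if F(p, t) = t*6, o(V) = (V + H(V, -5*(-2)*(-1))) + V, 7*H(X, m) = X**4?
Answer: -13014/7 ≈ -1859.1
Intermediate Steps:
H(X, m) = X**4/7
o(V) = 2*V + V**4/7 (o(V) = (V + V**4/7) + V = 2*V + V**4/7)
F(p, t) = 6*t
(o(2) + 97)*F(-5, -3) = ((1/7)*2*(14 + 2**3) + 97)*(6*(-3)) = ((1/7)*2*(14 + 8) + 97)*(-18) = ((1/7)*2*22 + 97)*(-18) = (44/7 + 97)*(-18) = (723/7)*(-18) = -13014/7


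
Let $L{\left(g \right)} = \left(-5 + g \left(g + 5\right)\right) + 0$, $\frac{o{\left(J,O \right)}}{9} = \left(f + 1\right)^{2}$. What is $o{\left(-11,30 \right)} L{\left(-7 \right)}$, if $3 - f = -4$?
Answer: $5184$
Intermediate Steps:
$f = 7$ ($f = 3 - -4 = 3 + 4 = 7$)
$o{\left(J,O \right)} = 576$ ($o{\left(J,O \right)} = 9 \left(7 + 1\right)^{2} = 9 \cdot 8^{2} = 9 \cdot 64 = 576$)
$L{\left(g \right)} = -5 + g \left(5 + g\right)$ ($L{\left(g \right)} = \left(-5 + g \left(5 + g\right)\right) + 0 = -5 + g \left(5 + g\right)$)
$o{\left(-11,30 \right)} L{\left(-7 \right)} = 576 \left(-5 + \left(-7\right)^{2} + 5 \left(-7\right)\right) = 576 \left(-5 + 49 - 35\right) = 576 \cdot 9 = 5184$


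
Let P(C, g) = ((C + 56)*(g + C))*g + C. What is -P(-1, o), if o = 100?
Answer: -544499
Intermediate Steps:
P(C, g) = C + g*(56 + C)*(C + g) (P(C, g) = ((56 + C)*(C + g))*g + C = g*(56 + C)*(C + g) + C = C + g*(56 + C)*(C + g))
-P(-1, o) = -(-1 + 56*100**2 - 1*100**2 + 100*(-1)**2 + 56*(-1)*100) = -(-1 + 56*10000 - 1*10000 + 100*1 - 5600) = -(-1 + 560000 - 10000 + 100 - 5600) = -1*544499 = -544499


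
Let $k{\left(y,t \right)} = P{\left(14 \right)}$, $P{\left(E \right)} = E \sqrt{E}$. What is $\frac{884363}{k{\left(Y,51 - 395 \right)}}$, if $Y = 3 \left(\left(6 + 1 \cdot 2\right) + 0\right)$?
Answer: $\frac{884363 \sqrt{14}}{196} \approx 16883.0$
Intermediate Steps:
$Y = 24$ ($Y = 3 \left(\left(6 + 2\right) + 0\right) = 3 \left(8 + 0\right) = 3 \cdot 8 = 24$)
$P{\left(E \right)} = E^{\frac{3}{2}}$
$k{\left(y,t \right)} = 14 \sqrt{14}$ ($k{\left(y,t \right)} = 14^{\frac{3}{2}} = 14 \sqrt{14}$)
$\frac{884363}{k{\left(Y,51 - 395 \right)}} = \frac{884363}{14 \sqrt{14}} = 884363 \frac{\sqrt{14}}{196} = \frac{884363 \sqrt{14}}{196}$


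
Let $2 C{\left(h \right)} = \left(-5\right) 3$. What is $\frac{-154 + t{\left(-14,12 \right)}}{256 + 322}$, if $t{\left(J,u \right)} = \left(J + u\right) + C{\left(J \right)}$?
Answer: $- \frac{327}{1156} \approx -0.28287$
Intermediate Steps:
$C{\left(h \right)} = - \frac{15}{2}$ ($C{\left(h \right)} = \frac{\left(-5\right) 3}{2} = \frac{1}{2} \left(-15\right) = - \frac{15}{2}$)
$t{\left(J,u \right)} = - \frac{15}{2} + J + u$ ($t{\left(J,u \right)} = \left(J + u\right) - \frac{15}{2} = - \frac{15}{2} + J + u$)
$\frac{-154 + t{\left(-14,12 \right)}}{256 + 322} = \frac{-154 - \frac{19}{2}}{256 + 322} = \frac{-154 - \frac{19}{2}}{578} = \left(- \frac{327}{2}\right) \frac{1}{578} = - \frac{327}{1156}$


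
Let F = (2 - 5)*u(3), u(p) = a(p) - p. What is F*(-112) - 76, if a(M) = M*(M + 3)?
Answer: 4964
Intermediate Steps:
a(M) = M*(3 + M)
u(p) = -p + p*(3 + p) (u(p) = p*(3 + p) - p = -p + p*(3 + p))
F = -45 (F = (2 - 5)*(3*(2 + 3)) = -9*5 = -3*15 = -45)
F*(-112) - 76 = -45*(-112) - 76 = 5040 - 76 = 4964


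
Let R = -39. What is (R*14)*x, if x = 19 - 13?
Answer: -3276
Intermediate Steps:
x = 6
(R*14)*x = -39*14*6 = -546*6 = -3276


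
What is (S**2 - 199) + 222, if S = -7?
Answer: 72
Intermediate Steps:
(S**2 - 199) + 222 = ((-7)**2 - 199) + 222 = (49 - 199) + 222 = -150 + 222 = 72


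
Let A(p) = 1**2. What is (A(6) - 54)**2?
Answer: 2809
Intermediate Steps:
A(p) = 1
(A(6) - 54)**2 = (1 - 54)**2 = (-53)**2 = 2809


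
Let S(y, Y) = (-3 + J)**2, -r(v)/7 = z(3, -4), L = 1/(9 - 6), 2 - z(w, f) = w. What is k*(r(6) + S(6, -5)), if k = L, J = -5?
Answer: 71/3 ≈ 23.667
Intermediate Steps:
z(w, f) = 2 - w
L = 1/3 ≈ 0.33333
r(v) = 7 (r(v) = -7*(2 - 1*3) = -7*(2 - 3) = -7*(-1) = 7)
k = 1/3 ≈ 0.33333
S(y, Y) = 64 (S(y, Y) = (-3 - 5)**2 = (-8)**2 = 64)
k*(r(6) + S(6, -5)) = (7 + 64)/3 = (1/3)*71 = 71/3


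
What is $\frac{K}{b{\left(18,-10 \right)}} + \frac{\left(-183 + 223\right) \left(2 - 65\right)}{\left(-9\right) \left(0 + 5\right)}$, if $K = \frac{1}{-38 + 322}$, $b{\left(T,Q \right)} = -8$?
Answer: $\frac{127231}{2272} \approx 56.0$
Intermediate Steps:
$K = \frac{1}{284} \approx 0.0035211$
$\frac{K}{b{\left(18,-10 \right)}} + \frac{\left(-183 + 223\right) \left(2 - 65\right)}{\left(-9\right) \left(0 + 5\right)} = \frac{1}{284 \left(-8\right)} + \frac{\left(-183 + 223\right) \left(2 - 65\right)}{\left(-9\right) \left(0 + 5\right)} = \frac{1}{284} \left(- \frac{1}{8}\right) + \frac{40 \left(-63\right)}{\left(-9\right) 5} = - \frac{1}{2272} - \frac{2520}{-45} = - \frac{1}{2272} - -56 = - \frac{1}{2272} + 56 = \frac{127231}{2272}$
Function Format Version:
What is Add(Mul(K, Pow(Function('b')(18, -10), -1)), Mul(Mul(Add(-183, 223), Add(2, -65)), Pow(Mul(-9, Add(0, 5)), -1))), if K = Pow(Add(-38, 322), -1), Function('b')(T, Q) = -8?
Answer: Rational(127231, 2272) ≈ 56.000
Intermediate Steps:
K = Rational(1, 284) (K = Pow(284, -1) = Rational(1, 284) ≈ 0.0035211)
Add(Mul(K, Pow(Function('b')(18, -10), -1)), Mul(Mul(Add(-183, 223), Add(2, -65)), Pow(Mul(-9, Add(0, 5)), -1))) = Add(Mul(Rational(1, 284), Pow(-8, -1)), Mul(Mul(Add(-183, 223), Add(2, -65)), Pow(Mul(-9, Add(0, 5)), -1))) = Add(Mul(Rational(1, 284), Rational(-1, 8)), Mul(Mul(40, -63), Pow(Mul(-9, 5), -1))) = Add(Rational(-1, 2272), Mul(-2520, Pow(-45, -1))) = Add(Rational(-1, 2272), Mul(-2520, Rational(-1, 45))) = Add(Rational(-1, 2272), 56) = Rational(127231, 2272)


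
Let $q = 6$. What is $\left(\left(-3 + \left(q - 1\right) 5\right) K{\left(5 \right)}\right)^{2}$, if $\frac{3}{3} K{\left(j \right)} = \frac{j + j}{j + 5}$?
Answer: $484$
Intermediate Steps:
$K{\left(j \right)} = \frac{2 j}{5 + j}$ ($K{\left(j \right)} = \frac{j + j}{j + 5} = \frac{2 j}{5 + j}$)
$\left(\left(-3 + \left(q - 1\right) 5\right) K{\left(5 \right)}\right)^{2} = \left(\left(-3 + \left(6 - 1\right) 5\right) 2 \cdot 5 \frac{1}{5 + 5}\right)^{2} = \left(\left(-3 + 5 \cdot 5\right) 2 \cdot 5 \cdot \frac{1}{10}\right)^{2} = \left(\left(-3 + 25\right) 2 \cdot 5 \cdot \frac{1}{10}\right)^{2} = \left(22 \cdot 1\right)^{2} = 22^{2} = 484$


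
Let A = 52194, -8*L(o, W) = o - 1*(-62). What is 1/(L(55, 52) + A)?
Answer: 8/417435 ≈ 1.9165e-5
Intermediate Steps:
L(o, W) = -31/4 - o/8 (L(o, W) = -(o - 1*(-62))/8 = -(o + 62)/8 = -(62 + o)/8 = -31/4 - o/8)
1/(L(55, 52) + A) = 1/((-31/4 - 1/8*55) + 52194) = 1/((-31/4 - 55/8) + 52194) = 1/(-117/8 + 52194) = 1/(417435/8) = 8/417435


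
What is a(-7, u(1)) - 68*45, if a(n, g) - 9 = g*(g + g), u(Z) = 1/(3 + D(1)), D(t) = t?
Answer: -24407/8 ≈ -3050.9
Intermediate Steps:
u(Z) = ¼ (u(Z) = 1/(3 + 1) = 1/4 = ¼)
a(n, g) = 9 + 2*g² (a(n, g) = 9 + g*(g + g) = 9 + g*(2*g) = 9 + 2*g²)
a(-7, u(1)) - 68*45 = (9 + 2*(¼)²) - 68*45 = (9 + 2*(1/16)) - 3060 = (9 + ⅛) - 3060 = 73/8 - 3060 = -24407/8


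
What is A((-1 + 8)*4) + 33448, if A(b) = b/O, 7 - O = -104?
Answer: 3712756/111 ≈ 33448.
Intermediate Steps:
O = 111 (O = 7 - 1*(-104) = 7 + 104 = 111)
A(b) = b/111
A((-1 + 8)*4) + 33448 = ((-1 + 8)*4)/111 + 33448 = (7*4)/111 + 33448 = (1/111)*28 + 33448 = 28/111 + 33448 = 3712756/111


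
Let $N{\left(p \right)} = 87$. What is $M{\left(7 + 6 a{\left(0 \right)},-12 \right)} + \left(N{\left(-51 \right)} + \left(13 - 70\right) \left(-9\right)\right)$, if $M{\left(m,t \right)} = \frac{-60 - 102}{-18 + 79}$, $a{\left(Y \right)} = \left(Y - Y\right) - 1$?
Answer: $\frac{36438}{61} \approx 597.34$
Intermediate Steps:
$a{\left(Y \right)} = -1$ ($a{\left(Y \right)} = 0 - 1 = -1$)
$M{\left(m,t \right)} = - \frac{162}{61}$
$M{\left(7 + 6 a{\left(0 \right)},-12 \right)} + \left(N{\left(-51 \right)} + \left(13 - 70\right) \left(-9\right)\right) = - \frac{162}{61} + \left(87 + \left(13 - 70\right) \left(-9\right)\right) = - \frac{162}{61} + \left(87 - -513\right) = - \frac{162}{61} + \left(87 + 513\right) = - \frac{162}{61} + 600 = \frac{36438}{61}$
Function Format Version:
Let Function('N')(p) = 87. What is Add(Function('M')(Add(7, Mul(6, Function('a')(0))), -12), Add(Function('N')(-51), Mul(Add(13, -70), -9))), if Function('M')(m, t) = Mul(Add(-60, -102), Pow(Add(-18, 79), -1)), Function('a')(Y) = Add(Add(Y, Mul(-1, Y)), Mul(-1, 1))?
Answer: Rational(36438, 61) ≈ 597.34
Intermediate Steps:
Function('a')(Y) = -1 (Function('a')(Y) = Add(0, -1) = -1)
Function('M')(m, t) = Rational(-162, 61) (Function('M')(m, t) = Mul(-162, Pow(61, -1)) = Mul(-162, Rational(1, 61)) = Rational(-162, 61))
Add(Function('M')(Add(7, Mul(6, Function('a')(0))), -12), Add(Function('N')(-51), Mul(Add(13, -70), -9))) = Add(Rational(-162, 61), Add(87, Mul(Add(13, -70), -9))) = Add(Rational(-162, 61), Add(87, Mul(-57, -9))) = Add(Rational(-162, 61), Add(87, 513)) = Add(Rational(-162, 61), 600) = Rational(36438, 61)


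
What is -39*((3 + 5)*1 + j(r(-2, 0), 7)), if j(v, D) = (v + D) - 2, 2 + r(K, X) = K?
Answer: -351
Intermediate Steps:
r(K, X) = -2 + K
j(v, D) = -2 + D + v (j(v, D) = (D + v) - 2 = -2 + D + v)
-39*((3 + 5)*1 + j(r(-2, 0), 7)) = -39*((3 + 5)*1 + (-2 + 7 + (-2 - 2))) = -39*(8*1 + (-2 + 7 - 4)) = -39*(8 + 1) = -39*9 = -351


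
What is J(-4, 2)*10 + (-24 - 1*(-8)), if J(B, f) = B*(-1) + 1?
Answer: 34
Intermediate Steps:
J(B, f) = 1 - B (J(B, f) = -B + 1 = 1 - B)
J(-4, 2)*10 + (-24 - 1*(-8)) = (1 - 1*(-4))*10 + (-24 - 1*(-8)) = (1 + 4)*10 + (-24 + 8) = 5*10 - 16 = 50 - 16 = 34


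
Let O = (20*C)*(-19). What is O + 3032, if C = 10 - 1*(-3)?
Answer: -1908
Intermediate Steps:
C = 13 (C = 10 + 3 = 13)
O = -4940 (O = (20*13)*(-19) = 260*(-19) = -4940)
O + 3032 = -4940 + 3032 = -1908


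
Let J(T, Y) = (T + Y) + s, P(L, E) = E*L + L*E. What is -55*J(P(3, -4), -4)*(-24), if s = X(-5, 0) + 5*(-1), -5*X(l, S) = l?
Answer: -42240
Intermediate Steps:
X(l, S) = -l/5
s = -4 (s = -⅕*(-5) + 5*(-1) = 1 - 5 = -4)
P(L, E) = 2*E*L (P(L, E) = E*L + E*L = 2*E*L)
J(T, Y) = -4 + T + Y (J(T, Y) = (T + Y) - 4 = -4 + T + Y)
-55*J(P(3, -4), -4)*(-24) = -55*(-4 + 2*(-4)*3 - 4)*(-24) = -55*(-4 - 24 - 4)*(-24) = -55*(-32)*(-24) = 1760*(-24) = -42240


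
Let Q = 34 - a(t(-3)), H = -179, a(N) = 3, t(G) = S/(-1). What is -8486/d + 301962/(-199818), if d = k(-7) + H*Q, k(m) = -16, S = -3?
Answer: 282167/20592355 ≈ 0.013703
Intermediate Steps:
t(G) = 3 (t(G) = -3/(-1) = -3*(-1) = 3)
Q = 31 (Q = 34 - 1*3 = 34 - 3 = 31)
d = -5565 (d = -16 - 179*31 = -16 - 5549 = -5565)
-8486/d + 301962/(-199818) = -8486/(-5565) + 301962/(-199818) = -8486*(-1/5565) + 301962*(-1/199818) = 8486/5565 - 50327/33303 = 282167/20592355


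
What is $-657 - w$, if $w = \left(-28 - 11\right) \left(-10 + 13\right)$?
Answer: $-540$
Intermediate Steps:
$w = -117$ ($w = \left(-39\right) 3 = -117$)
$-657 - w = -657 - -117 = -657 + 117 = -540$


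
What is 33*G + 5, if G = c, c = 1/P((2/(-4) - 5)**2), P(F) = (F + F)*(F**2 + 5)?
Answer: 269917/53977 ≈ 5.0006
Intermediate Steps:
P(F) = 2*F*(5 + F**2) (P(F) = (2*F)*(5 + F**2) = 2*F*(5 + F**2))
c = 32/1781241 (c = 1/(2*(2/(-4) - 5)**2*(5 + ((2/(-4) - 5)**2)**2)) = 1/(2*(2*(-1/4) - 5)**2*(5 + ((2*(-1/4) - 5)**2)**2)) = 1/(2*(-1/2 - 5)**2*(5 + ((-1/2 - 5)**2)**2)) = 1/(2*(-11/2)**2*(5 + ((-11/2)**2)**2)) = 1/(2*(121/4)*(5 + (121/4)**2)) = 1/(2*(121/4)*(5 + 14641/16)) = 1/(2*(121/4)*(14721/16)) = 1/(1781241/32) = 32/1781241 ≈ 1.7965e-5)
G = 32/1781241 ≈ 1.7965e-5
33*G + 5 = 33*(32/1781241) + 5 = 32/53977 + 5 = 269917/53977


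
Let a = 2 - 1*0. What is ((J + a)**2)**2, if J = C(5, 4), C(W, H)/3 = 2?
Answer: 4096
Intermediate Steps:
C(W, H) = 6 (C(W, H) = 3*2 = 6)
J = 6
a = 2 (a = 2 + 0 = 2)
((J + a)**2)**2 = ((6 + 2)**2)**2 = (8**2)**2 = 64**2 = 4096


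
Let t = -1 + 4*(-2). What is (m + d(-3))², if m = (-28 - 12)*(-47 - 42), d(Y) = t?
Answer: 12609601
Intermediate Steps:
t = -9 (t = -1 - 8 = -9)
d(Y) = -9
m = 3560 (m = -40*(-89) = 3560)
(m + d(-3))² = (3560 - 9)² = 3551² = 12609601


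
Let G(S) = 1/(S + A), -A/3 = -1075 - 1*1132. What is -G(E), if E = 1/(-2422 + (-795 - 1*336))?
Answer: -3553/23524412 ≈ -0.00015103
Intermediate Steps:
A = 6621 (A = -3*(-1075 - 1*1132) = -3*(-1075 - 1132) = -3*(-2207) = 6621)
E = -1/3553 (E = 1/(-2422 + (-795 - 336)) = 1/(-2422 - 1131) = 1/(-3553) = -1/3553 ≈ -0.00028145)
G(S) = 1/(6621 + S) (G(S) = 1/(S + 6621) = 1/(6621 + S))
-G(E) = -1/(6621 - 1/3553) = -1/23524412/3553 = -1*3553/23524412 = -3553/23524412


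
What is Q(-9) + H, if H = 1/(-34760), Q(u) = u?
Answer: -312841/34760 ≈ -9.0000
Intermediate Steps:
H = -1/34760 ≈ -2.8769e-5
Q(-9) + H = -9 - 1/34760 = -312841/34760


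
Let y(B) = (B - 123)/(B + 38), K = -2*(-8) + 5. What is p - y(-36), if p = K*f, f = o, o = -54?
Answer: -2109/2 ≈ -1054.5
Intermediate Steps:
f = -54
K = 21 (K = 16 + 5 = 21)
y(B) = (-123 + B)/(38 + B)
p = -1134 (p = 21*(-54) = -1134)
p - y(-36) = -1134 - (-123 - 36)/(38 - 36) = -1134 - (-159)/2 = -1134 - 1*(-159/2) = -1134 + 159/2 = -2109/2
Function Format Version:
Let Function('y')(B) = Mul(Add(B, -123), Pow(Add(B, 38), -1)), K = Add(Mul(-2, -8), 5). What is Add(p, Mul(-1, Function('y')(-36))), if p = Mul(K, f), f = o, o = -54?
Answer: Rational(-2109, 2) ≈ -1054.5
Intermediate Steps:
f = -54
K = 21 (K = Add(16, 5) = 21)
Function('y')(B) = Mul(Pow(Add(38, B), -1), Add(-123, B)) (Function('y')(B) = Mul(Add(-123, B), Pow(Add(38, B), -1)) = Mul(Pow(Add(38, B), -1), Add(-123, B)))
p = -1134 (p = Mul(21, -54) = -1134)
Add(p, Mul(-1, Function('y')(-36))) = Add(-1134, Mul(-1, Mul(Pow(Add(38, -36), -1), Add(-123, -36)))) = Add(-1134, Mul(-1, Mul(Pow(2, -1), -159))) = Add(-1134, Mul(-1, Mul(Rational(1, 2), -159))) = Add(-1134, Mul(-1, Rational(-159, 2))) = Add(-1134, Rational(159, 2)) = Rational(-2109, 2)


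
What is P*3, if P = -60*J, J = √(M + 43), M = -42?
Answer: -180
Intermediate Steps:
J = 1 (J = √(-42 + 43) = √1 = 1)
P = -60 (P = -60*1 = -60)
P*3 = -60*3 = -180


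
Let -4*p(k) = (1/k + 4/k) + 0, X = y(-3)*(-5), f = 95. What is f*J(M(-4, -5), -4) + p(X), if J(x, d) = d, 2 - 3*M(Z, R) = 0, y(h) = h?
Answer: -4561/12 ≈ -380.08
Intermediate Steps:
M(Z, R) = ⅔ (M(Z, R) = ⅔ - ⅓*0 = ⅔ + 0 = ⅔)
X = 15 (X = -3*(-5) = 15)
p(k) = -5/(4*k) (p(k) = -((1/k + 4/k) + 0)/4 = -(5/k + 0)/4 = -5/(4*k))
f*J(M(-4, -5), -4) + p(X) = 95*(-4) - 5/4/15 = -380 - 5/4*1/15 = -380 - 1/12 = -4561/12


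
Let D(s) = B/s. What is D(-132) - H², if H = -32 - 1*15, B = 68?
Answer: -72914/33 ≈ -2209.5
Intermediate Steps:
D(s) = 68/s
H = -47 (H = -32 - 15 = -47)
D(-132) - H² = 68/(-132) - 1*(-47)² = 68*(-1/132) - 1*2209 = -17/33 - 2209 = -72914/33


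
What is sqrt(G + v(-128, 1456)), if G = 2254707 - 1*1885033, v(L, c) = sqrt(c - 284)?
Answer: sqrt(369674 + 2*sqrt(293)) ≈ 608.04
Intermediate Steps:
v(L, c) = sqrt(-284 + c)
G = 369674 (G = 2254707 - 1885033 = 369674)
sqrt(G + v(-128, 1456)) = sqrt(369674 + sqrt(-284 + 1456)) = sqrt(369674 + sqrt(1172)) = sqrt(369674 + 2*sqrt(293))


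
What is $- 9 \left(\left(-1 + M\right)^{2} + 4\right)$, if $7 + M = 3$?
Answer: $-261$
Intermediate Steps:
$M = -4$ ($M = -7 + 3 = -4$)
$- 9 \left(\left(-1 + M\right)^{2} + 4\right) = - 9 \left(\left(-1 - 4\right)^{2} + 4\right) = - 9 \left(\left(-5\right)^{2} + 4\right) = - 9 \left(25 + 4\right) = \left(-9\right) 29 = -261$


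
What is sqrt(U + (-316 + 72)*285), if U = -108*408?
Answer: 2*I*sqrt(28401) ≈ 337.05*I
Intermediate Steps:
U = -44064 (U = -1*44064 = -44064)
sqrt(U + (-316 + 72)*285) = sqrt(-44064 + (-316 + 72)*285) = sqrt(-44064 - 244*285) = sqrt(-44064 - 69540) = sqrt(-113604) = 2*I*sqrt(28401)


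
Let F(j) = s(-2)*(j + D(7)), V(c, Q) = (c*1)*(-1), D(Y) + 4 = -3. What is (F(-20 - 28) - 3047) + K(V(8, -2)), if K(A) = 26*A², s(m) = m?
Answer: -1273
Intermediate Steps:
D(Y) = -7 (D(Y) = -4 - 3 = -7)
V(c, Q) = -c (V(c, Q) = c*(-1) = -c)
F(j) = 14 - 2*j (F(j) = -2*(j - 7) = -2*(-7 + j) = 14 - 2*j)
(F(-20 - 28) - 3047) + K(V(8, -2)) = ((14 - 2*(-20 - 28)) - 3047) + 26*(-1*8)² = ((14 - 2*(-48)) - 3047) + 26*(-8)² = ((14 + 96) - 3047) + 26*64 = (110 - 3047) + 1664 = -2937 + 1664 = -1273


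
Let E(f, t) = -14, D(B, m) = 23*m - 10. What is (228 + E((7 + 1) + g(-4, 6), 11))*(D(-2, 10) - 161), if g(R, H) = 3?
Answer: 12626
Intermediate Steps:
D(B, m) = -10 + 23*m
(228 + E((7 + 1) + g(-4, 6), 11))*(D(-2, 10) - 161) = (228 - 14)*((-10 + 23*10) - 161) = 214*((-10 + 230) - 161) = 214*(220 - 161) = 214*59 = 12626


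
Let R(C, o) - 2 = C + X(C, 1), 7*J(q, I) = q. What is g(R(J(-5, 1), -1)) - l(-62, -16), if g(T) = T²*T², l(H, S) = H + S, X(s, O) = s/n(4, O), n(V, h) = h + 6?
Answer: 460970974/5764801 ≈ 79.963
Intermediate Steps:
n(V, h) = 6 + h
J(q, I) = q/7
X(s, O) = s/(6 + O)
R(C, o) = 2 + 8*C/7 (R(C, o) = 2 + (C + C/(6 + 1)) = 2 + (C + C/7) = 2 + 8*C/7)
g(T) = T⁴
g(R(J(-5, 1), -1)) - l(-62, -16) = (2 + 8*((⅐)*(-5))/7)⁴ - (-62 - 16) = (2 + (8/7)*(-5/7))⁴ - 1*(-78) = (2 - 40/49)⁴ + 78 = (58/49)⁴ + 78 = 11316496/5764801 + 78 = 460970974/5764801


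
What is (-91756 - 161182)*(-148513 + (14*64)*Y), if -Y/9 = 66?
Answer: 172184255306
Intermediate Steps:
Y = -594 (Y = -9*66 = -594)
(-91756 - 161182)*(-148513 + (14*64)*Y) = (-91756 - 161182)*(-148513 + (14*64)*(-594)) = -252938*(-148513 + 896*(-594)) = -252938*(-148513 - 532224) = -252938*(-680737) = 172184255306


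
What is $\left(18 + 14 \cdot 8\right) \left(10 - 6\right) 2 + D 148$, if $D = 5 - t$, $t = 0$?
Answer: $1780$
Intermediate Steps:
$D = 5$ ($D = 5 - 0 = 5 + 0 = 5$)
$\left(18 + 14 \cdot 8\right) \left(10 - 6\right) 2 + D 148 = \left(18 + 14 \cdot 8\right) \left(10 - 6\right) 2 + 5 \cdot 148 = \left(18 + 112\right) 4 \cdot 2 + 740 = 130 \cdot 8 + 740 = 1040 + 740 = 1780$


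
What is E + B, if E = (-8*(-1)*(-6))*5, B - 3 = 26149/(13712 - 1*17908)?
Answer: -1020601/4196 ≈ -243.23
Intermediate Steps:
B = -13561/4196 (B = 3 + 26149/(13712 - 1*17908) = 3 + 26149/(13712 - 17908) = 3 + 26149/(-4196) = 3 + 26149*(-1/4196) = 3 - 26149/4196 = -13561/4196 ≈ -3.2319)
E = -240 (E = (8*(-6))*5 = -48*5 = -240)
E + B = -240 - 13561/4196 = -1020601/4196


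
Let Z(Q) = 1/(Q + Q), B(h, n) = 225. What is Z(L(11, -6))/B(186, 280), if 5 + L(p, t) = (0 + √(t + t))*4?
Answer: -1/19530 - 4*I*√3/48825 ≈ -5.1203e-5 - 0.0001419*I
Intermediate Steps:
L(p, t) = -5 + 4*√2*√t (L(p, t) = -5 + (0 + √(t + t))*4 = -5 + (0 + √(2*t))*4 = -5 + (0 + √2*√t)*4 = -5 + (√2*√t)*4 = -5 + 4*√2*√t)
Z(Q) = 1/(2*Q)
Z(L(11, -6))/B(186, 280) = (1/(2*(-5 + 4*√2*√(-6))))/225 = (1/(2*(-5 + 4*√2*(I*√6))))*(1/225) = (1/(2*(-5 + 8*I*√3)))*(1/225) = 1/(450*(-5 + 8*I*√3))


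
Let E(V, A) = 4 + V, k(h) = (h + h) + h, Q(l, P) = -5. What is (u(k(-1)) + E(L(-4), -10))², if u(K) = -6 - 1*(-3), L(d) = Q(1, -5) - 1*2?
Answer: 36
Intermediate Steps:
k(h) = 3*h (k(h) = 2*h + h = 3*h)
L(d) = -7 (L(d) = -5 - 1*2 = -5 - 2 = -7)
u(K) = -3 (u(K) = -6 + 3 = -3)
(u(k(-1)) + E(L(-4), -10))² = (-3 + (4 - 7))² = (-3 - 3)² = (-6)² = 36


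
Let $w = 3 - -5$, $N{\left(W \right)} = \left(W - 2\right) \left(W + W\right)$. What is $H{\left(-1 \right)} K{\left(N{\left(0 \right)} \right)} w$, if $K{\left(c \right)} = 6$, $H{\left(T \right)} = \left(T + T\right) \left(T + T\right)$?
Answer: $192$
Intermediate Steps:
$H{\left(T \right)} = 4 T^{2}$ ($H{\left(T \right)} = 2 T 2 T = 4 T^{2}$)
$N{\left(W \right)} = 2 W \left(-2 + W\right)$ ($N{\left(W \right)} = \left(-2 + W\right) 2 W = 2 W \left(-2 + W\right)$)
$w = 8$ ($w = 3 + 5 = 8$)
$H{\left(-1 \right)} K{\left(N{\left(0 \right)} \right)} w = 4 \left(-1\right)^{2} \cdot 6 \cdot 8 = 4 \cdot 1 \cdot 6 \cdot 8 = 4 \cdot 6 \cdot 8 = 24 \cdot 8 = 192$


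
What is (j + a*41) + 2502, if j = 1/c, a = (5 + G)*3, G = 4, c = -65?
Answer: 234584/65 ≈ 3609.0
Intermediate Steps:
a = 27 (a = (5 + 4)*3 = 9*3 = 27)
j = -1/65 (j = 1/(-65) = -1/65 ≈ -0.015385)
(j + a*41) + 2502 = (-1/65 + 27*41) + 2502 = (-1/65 + 1107) + 2502 = 71954/65 + 2502 = 234584/65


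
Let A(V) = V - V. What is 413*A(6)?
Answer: 0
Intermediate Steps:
A(V) = 0
413*A(6) = 413*0 = 0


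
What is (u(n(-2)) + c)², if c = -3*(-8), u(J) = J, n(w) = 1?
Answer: 625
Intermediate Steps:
c = 24
(u(n(-2)) + c)² = (1 + 24)² = 25² = 625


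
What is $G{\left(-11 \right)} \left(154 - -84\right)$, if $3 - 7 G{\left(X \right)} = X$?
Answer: $476$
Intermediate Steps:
$G{\left(X \right)} = \frac{3}{7} - \frac{X}{7}$
$G{\left(-11 \right)} \left(154 - -84\right) = \left(\frac{3}{7} - - \frac{11}{7}\right) \left(154 - -84\right) = \left(\frac{3}{7} + \frac{11}{7}\right) \left(154 + 84\right) = 2 \cdot 238 = 476$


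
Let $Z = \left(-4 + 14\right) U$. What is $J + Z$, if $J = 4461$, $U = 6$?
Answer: $4521$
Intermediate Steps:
$Z = 60$ ($Z = \left(-4 + 14\right) 6 = 10 \cdot 6 = 60$)
$J + Z = 4461 + 60 = 4521$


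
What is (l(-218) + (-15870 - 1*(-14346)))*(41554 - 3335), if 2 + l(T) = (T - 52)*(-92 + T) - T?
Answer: 3148939848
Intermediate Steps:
l(T) = -2 - T + (-92 + T)*(-52 + T) (l(T) = -2 + ((T - 52)*(-92 + T) - T) = -2 + ((-52 + T)*(-92 + T) - T) = -2 + ((-92 + T)*(-52 + T) - T) = -2 + (-T + (-92 + T)*(-52 + T)) = -2 - T + (-92 + T)*(-52 + T))
(l(-218) + (-15870 - 1*(-14346)))*(41554 - 3335) = ((4782 + (-218)**2 - 145*(-218)) + (-15870 - 1*(-14346)))*(41554 - 3335) = ((4782 + 47524 + 31610) + (-15870 + 14346))*38219 = (83916 - 1524)*38219 = 82392*38219 = 3148939848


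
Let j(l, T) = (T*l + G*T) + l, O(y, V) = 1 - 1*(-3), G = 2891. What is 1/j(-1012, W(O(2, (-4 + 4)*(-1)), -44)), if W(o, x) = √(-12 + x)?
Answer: -253/49685010 - 1879*I*√14/99370020 ≈ -5.0921e-6 - 7.0751e-5*I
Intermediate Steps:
O(y, V) = 4 (O(y, V) = 1 + 3 = 4)
j(l, T) = l + 2891*T + T*l (j(l, T) = (T*l + 2891*T) + l = (2891*T + T*l) + l = l + 2891*T + T*l)
1/j(-1012, W(O(2, (-4 + 4)*(-1)), -44)) = 1/(-1012 + 2891*√(-12 - 44) + √(-12 - 44)*(-1012)) = 1/(-1012 + 2891*√(-56) + √(-56)*(-1012)) = 1/(-1012 + 2891*(2*I*√14) + (2*I*√14)*(-1012)) = 1/(-1012 + 5782*I*√14 - 2024*I*√14) = 1/(-1012 + 3758*I*√14)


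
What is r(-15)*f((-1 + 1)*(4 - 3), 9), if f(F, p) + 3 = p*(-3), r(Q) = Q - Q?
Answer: 0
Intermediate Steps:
r(Q) = 0
f(F, p) = -3 - 3*p (f(F, p) = -3 + p*(-3) = -3 - 3*p)
r(-15)*f((-1 + 1)*(4 - 3), 9) = 0*(-3 - 3*9) = 0*(-3 - 27) = 0*(-30) = 0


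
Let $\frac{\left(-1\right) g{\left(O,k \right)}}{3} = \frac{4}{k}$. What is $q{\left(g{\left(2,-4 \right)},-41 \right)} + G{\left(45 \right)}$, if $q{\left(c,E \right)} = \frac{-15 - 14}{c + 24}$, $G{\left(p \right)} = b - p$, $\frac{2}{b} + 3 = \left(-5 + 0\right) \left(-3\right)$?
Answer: $- \frac{2479}{54} \approx -45.907$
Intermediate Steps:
$g{\left(O,k \right)} = - \frac{12}{k}$ ($g{\left(O,k \right)} = - 3 \frac{4}{k} = - \frac{12}{k}$)
$b = \frac{1}{6}$ ($b = \frac{2}{-3 + \left(-5 + 0\right) \left(-3\right)} = \frac{2}{-3 - -15} = \frac{2}{-3 + 15} = \frac{2}{12} = 2 \cdot \frac{1}{12} = \frac{1}{6} \approx 0.16667$)
$G{\left(p \right)} = \frac{1}{6} - p$
$q{\left(c,E \right)} = - \frac{29}{24 + c}$
$q{\left(g{\left(2,-4 \right)},-41 \right)} + G{\left(45 \right)} = - \frac{29}{24 - \frac{12}{-4}} + \left(\frac{1}{6} - 45\right) = - \frac{29}{24 - -3} + \left(\frac{1}{6} - 45\right) = - \frac{29}{24 + 3} - \frac{269}{6} = - \frac{29}{27} - \frac{269}{6} = - \frac{2479}{54}$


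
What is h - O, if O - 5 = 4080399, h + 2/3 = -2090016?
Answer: -18511262/3 ≈ -6.1704e+6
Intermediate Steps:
h = -6270050/3 (h = -2/3 - 2090016 = -6270050/3 ≈ -2.0900e+6)
O = 4080404 (O = 5 + 4080399 = 4080404)
h - O = -6270050/3 - 1*4080404 = -6270050/3 - 4080404 = -18511262/3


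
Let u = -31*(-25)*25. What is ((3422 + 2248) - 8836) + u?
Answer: 16209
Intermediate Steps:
u = 19375 (u = 775*25 = 19375)
((3422 + 2248) - 8836) + u = ((3422 + 2248) - 8836) + 19375 = (5670 - 8836) + 19375 = -3166 + 19375 = 16209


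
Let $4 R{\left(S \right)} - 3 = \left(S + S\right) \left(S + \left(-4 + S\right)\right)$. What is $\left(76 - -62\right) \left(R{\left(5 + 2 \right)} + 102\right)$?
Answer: $\frac{38019}{2} \approx 19010.0$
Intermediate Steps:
$R{\left(S \right)} = \frac{3}{4} + \frac{S \left(-4 + 2 S\right)}{2}$ ($R{\left(S \right)} = \frac{3}{4} + \frac{\left(S + S\right) \left(S + \left(-4 + S\right)\right)}{4} = \frac{3}{4} + \frac{2 S \left(-4 + 2 S\right)}{4} = \frac{3}{4} + \frac{S \left(-4 + 2 S\right)}{2}$)
$\left(76 - -62\right) \left(R{\left(5 + 2 \right)} + 102\right) = \left(76 - -62\right) \left(\left(\frac{3}{4} + \left(5 + 2\right)^{2} - 2 \left(5 + 2\right)\right) + 102\right) = \left(76 + 62\right) \left(\left(\frac{3}{4} + 7^{2} - 14\right) + 102\right) = 138 \left(\left(\frac{3}{4} + 49 - 14\right) + 102\right) = 138 \left(\frac{143}{4} + 102\right) = 138 \cdot \frac{551}{4} = \frac{38019}{2}$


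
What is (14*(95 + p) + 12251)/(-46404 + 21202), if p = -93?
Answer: -12279/25202 ≈ -0.48722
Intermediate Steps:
(14*(95 + p) + 12251)/(-46404 + 21202) = (14*(95 - 93) + 12251)/(-46404 + 21202) = (14*2 + 12251)/(-25202) = (28 + 12251)*(-1/25202) = 12279*(-1/25202) = -12279/25202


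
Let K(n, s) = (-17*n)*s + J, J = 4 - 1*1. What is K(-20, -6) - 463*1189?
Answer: -552544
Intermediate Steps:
J = 3 (J = 4 - 1 = 3)
K(n, s) = 3 - 17*n*s (K(n, s) = (-17*n)*s + 3 = -17*n*s + 3 = 3 - 17*n*s)
K(-20, -6) - 463*1189 = (3 - 17*(-20)*(-6)) - 463*1189 = (3 - 2040) - 550507 = -2037 - 550507 = -552544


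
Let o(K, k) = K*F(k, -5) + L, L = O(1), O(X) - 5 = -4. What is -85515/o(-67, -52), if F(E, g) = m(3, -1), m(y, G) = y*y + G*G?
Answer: 28505/223 ≈ 127.83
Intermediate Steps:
m(y, G) = G² + y² (m(y, G) = y² + G² = G² + y²)
O(X) = 1 (O(X) = 5 - 4 = 1)
F(E, g) = 10 (F(E, g) = (-1)² + 3² = 1 + 9 = 10)
L = 1
o(K, k) = 1 + 10*K (o(K, k) = K*10 + 1 = 10*K + 1 = 1 + 10*K)
-85515/o(-67, -52) = -85515/(1 + 10*(-67)) = -85515/(1 - 670) = -85515/(-669) = -85515*(-1/669) = 28505/223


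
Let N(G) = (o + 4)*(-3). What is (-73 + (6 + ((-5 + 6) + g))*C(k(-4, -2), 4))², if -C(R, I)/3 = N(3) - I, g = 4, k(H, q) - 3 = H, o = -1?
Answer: 126736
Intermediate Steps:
N(G) = -9 (N(G) = (-1 + 4)*(-3) = 3*(-3) = -9)
k(H, q) = 3 + H
C(R, I) = 27 + 3*I (C(R, I) = -3*(-9 - I) = 27 + 3*I)
(-73 + (6 + ((-5 + 6) + g))*C(k(-4, -2), 4))² = (-73 + (6 + ((-5 + 6) + 4))*(27 + 3*4))² = (-73 + (6 + (1 + 4))*(27 + 12))² = (-73 + (6 + 5)*39)² = (-73 + 11*39)² = (-73 + 429)² = 356² = 126736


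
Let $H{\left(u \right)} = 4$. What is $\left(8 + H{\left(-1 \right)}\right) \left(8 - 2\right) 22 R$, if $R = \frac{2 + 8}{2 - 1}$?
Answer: $15840$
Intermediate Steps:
$R = 10$ ($R = \frac{10}{1} = 10 \cdot 1 = 10$)
$\left(8 + H{\left(-1 \right)}\right) \left(8 - 2\right) 22 R = \left(8 + 4\right) \left(8 - 2\right) 22 \cdot 10 = 12 \cdot 6 \cdot 220 = 72 \cdot 220 = 15840$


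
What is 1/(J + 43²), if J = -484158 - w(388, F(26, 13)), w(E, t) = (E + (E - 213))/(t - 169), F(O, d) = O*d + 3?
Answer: -172/82957711 ≈ -2.0733e-6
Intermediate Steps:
F(O, d) = 3 + O*d
w(E, t) = (-213 + 2*E)/(-169 + t) (w(E, t) = (E + (-213 + E))/(-169 + t) = (-213 + 2*E)/(-169 + t))
J = -83275739/172 (J = -484158 - (-213 + 2*388)/(-169 + (3 + 26*13)) = -484158 - (-213 + 776)/(-169 + (3 + 338)) = -484158 - 563/(-169 + 341) = -484158 - 563/172 = -83275739/172 ≈ -4.8416e+5)
1/(J + 43²) = 1/(-83275739/172 + 43²) = 1/(-83275739/172 + 1849) = 1/(-82957711/172) = -172/82957711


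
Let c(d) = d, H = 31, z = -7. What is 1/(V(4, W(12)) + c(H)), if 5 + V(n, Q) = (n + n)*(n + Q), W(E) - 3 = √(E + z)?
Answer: 41/3202 - 2*√5/1601 ≈ 0.010011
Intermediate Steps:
W(E) = 3 + √(-7 + E) (W(E) = 3 + √(E - 7) = 3 + √(-7 + E))
V(n, Q) = -5 + 2*n*(Q + n) (V(n, Q) = -5 + (n + n)*(n + Q) = -5 + (2*n)*(Q + n) = -5 + 2*n*(Q + n))
1/(V(4, W(12)) + c(H)) = 1/((-5 + 2*4² + 2*(3 + √(-7 + 12))*4) + 31) = 1/((-5 + 2*16 + 2*(3 + √5)*4) + 31) = 1/((-5 + 32 + (24 + 8*√5)) + 31) = 1/((51 + 8*√5) + 31) = 1/(82 + 8*√5)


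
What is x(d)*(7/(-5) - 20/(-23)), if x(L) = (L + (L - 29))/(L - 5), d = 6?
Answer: 1037/115 ≈ 9.0174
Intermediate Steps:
x(L) = (-29 + 2*L)/(-5 + L) (x(L) = (L + (-29 + L))/(-5 + L) = (-29 + 2*L)/(-5 + L))
x(d)*(7/(-5) - 20/(-23)) = ((-29 + 2*6)/(-5 + 6))*(7/(-5) - 20/(-23)) = ((-29 + 12)/1)*(7*(-1/5) - 20*(-1/23)) = (1*(-17))*(-7/5 + 20/23) = -17*(-61/115) = 1037/115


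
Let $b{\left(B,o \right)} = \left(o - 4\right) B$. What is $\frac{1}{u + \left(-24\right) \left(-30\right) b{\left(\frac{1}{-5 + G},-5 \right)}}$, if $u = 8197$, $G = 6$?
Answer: $\frac{1}{1717} \approx 0.00058241$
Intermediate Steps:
$b{\left(B,o \right)} = B \left(-4 + o\right)$ ($b{\left(B,o \right)} = \left(-4 + o\right) B = B \left(-4 + o\right)$)
$\frac{1}{u + \left(-24\right) \left(-30\right) b{\left(\frac{1}{-5 + G},-5 \right)}} = \frac{1}{8197 + \left(-24\right) \left(-30\right) \frac{-4 - 5}{-5 + 6}} = \frac{1}{8197 + 720 \cdot 1^{-1} \left(-9\right)} = \frac{1}{8197 + 720 \cdot 1 \left(-9\right)} = \frac{1}{8197 + 720 \left(-9\right)} = \frac{1}{8197 - 6480} = \frac{1}{1717}$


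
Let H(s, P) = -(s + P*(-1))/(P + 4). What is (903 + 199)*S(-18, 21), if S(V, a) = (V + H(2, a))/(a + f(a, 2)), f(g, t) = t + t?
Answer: -474962/625 ≈ -759.94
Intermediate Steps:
f(g, t) = 2*t
H(s, P) = -(s - P)/(4 + P)
S(V, a) = (V + (-2 + a)/(4 + a))/(4 + a) (S(V, a) = (V + (a - 1*2)/(4 + a))/(a + 2*2) = (V + (a - 2)/(4 + a))/(a + 4) = (V + (-2 + a)/(4 + a))/(4 + a))
(903 + 199)*S(-18, 21) = (903 + 199)*((-2 + 21 - 18*(4 + 21))/(4 + 21)²) = 1102*((-2 + 21 - 18*25)/25²) = 1102*((-2 + 21 - 450)/625) = 1102*((1/625)*(-431)) = 1102*(-431/625) = -474962/625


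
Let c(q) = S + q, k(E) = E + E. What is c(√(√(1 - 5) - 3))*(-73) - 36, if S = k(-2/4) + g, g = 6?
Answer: -401 - 73*√(-3 + 2*I) ≈ -441.17 - 132.67*I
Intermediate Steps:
k(E) = 2*E
S = 5 (S = 2*(-2/4) + 6 = 2*(-2*¼) + 6 = 2*(-½) + 6 = -1 + 6 = 5)
c(q) = 5 + q
c(√(√(1 - 5) - 3))*(-73) - 36 = (5 + √(√(1 - 5) - 3))*(-73) - 36 = (5 + √(√(-4) - 3))*(-73) - 36 = (5 + √(2*I - 3))*(-73) - 36 = (5 + √(-3 + 2*I))*(-73) - 36 = (-365 - 73*√(-3 + 2*I)) - 36 = -401 - 73*√(-3 + 2*I)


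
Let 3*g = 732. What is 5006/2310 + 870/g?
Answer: 807791/140910 ≈ 5.7327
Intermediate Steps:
g = 244 (g = (⅓)*732 = 244)
5006/2310 + 870/g = 5006/2310 + 870/244 = 5006*(1/2310) + 870*(1/244) = 2503/1155 + 435/122 = 807791/140910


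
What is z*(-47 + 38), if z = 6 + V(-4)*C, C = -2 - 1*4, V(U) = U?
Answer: -270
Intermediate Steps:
C = -6 (C = -2 - 4 = -6)
z = 30 (z = 6 - 4*(-6) = 6 + 24 = 30)
z*(-47 + 38) = 30*(-47 + 38) = 30*(-9) = -270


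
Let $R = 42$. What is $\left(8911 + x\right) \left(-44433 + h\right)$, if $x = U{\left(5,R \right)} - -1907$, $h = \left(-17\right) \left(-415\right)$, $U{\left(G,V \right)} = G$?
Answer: $-404542094$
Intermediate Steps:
$h = 7055$
$x = 1912$ ($x = 5 - -1907 = 5 + 1907 = 1912$)
$\left(8911 + x\right) \left(-44433 + h\right) = \left(8911 + 1912\right) \left(-44433 + 7055\right) = 10823 \left(-37378\right) = -404542094$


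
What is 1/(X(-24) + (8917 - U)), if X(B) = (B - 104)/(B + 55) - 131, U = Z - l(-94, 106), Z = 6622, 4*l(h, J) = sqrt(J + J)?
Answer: 8302544/17932372811 - 1922*sqrt(53)/17932372811 ≈ 0.00046221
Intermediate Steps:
l(h, J) = sqrt(2)*sqrt(J)/4 (l(h, J) = sqrt(J + J)/4 = sqrt(2*J)/4 = (sqrt(2)*sqrt(J))/4 = sqrt(2)*sqrt(J)/4)
U = 6622 - sqrt(53)/2 (U = 6622 - sqrt(2)*sqrt(106)/4 = 6622 - sqrt(53)/2 ≈ 6618.4)
X(B) = -131 + (-104 + B)/(55 + B) (X(B) = (-104 + B)/(55 + B) - 131 = -131 + (-104 + B)/(55 + B))
1/(X(-24) + (8917 - U)) = 1/((-7309 - 130*(-24))/(55 - 24) + (8917 - (6622 - sqrt(53)/2))) = 1/((-7309 + 3120)/31 + (8917 + (-6622 + sqrt(53)/2))) = 1/((1/31)*(-4189) + (2295 + sqrt(53)/2)) = 1/(-4189/31 + (2295 + sqrt(53)/2)) = 1/(66956/31 + sqrt(53)/2)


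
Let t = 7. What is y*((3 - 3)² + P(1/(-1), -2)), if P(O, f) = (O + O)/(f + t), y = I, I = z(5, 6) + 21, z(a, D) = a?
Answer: -52/5 ≈ -10.400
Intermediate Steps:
I = 26 (I = 5 + 21 = 26)
y = 26
P(O, f) = 2*O/(7 + f) (P(O, f) = (O + O)/(f + 7) = (2*O)/(7 + f) = 2*O/(7 + f))
y*((3 - 3)² + P(1/(-1), -2)) = 26*((3 - 3)² + 2*(1/(-1))/(7 - 2)) = 26*(0² + 2*(1*(-1))/5) = 26*(0 + 2*(-1)*(⅕)) = 26*(0 - ⅖) = 26*(-⅖) = -52/5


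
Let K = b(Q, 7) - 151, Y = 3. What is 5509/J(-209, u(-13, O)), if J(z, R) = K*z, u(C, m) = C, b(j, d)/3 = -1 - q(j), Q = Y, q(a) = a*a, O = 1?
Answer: 5509/37829 ≈ 0.14563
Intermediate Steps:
q(a) = a²
Q = 3
b(j, d) = -3 - 3*j² (b(j, d) = 3*(-1 - j²) = -3 - 3*j²)
K = -181 (K = (-3 - 3*3²) - 151 = (-3 - 3*9) - 151 = (-3 - 27) - 151 = -30 - 151 = -181)
J(z, R) = -181*z
5509/J(-209, u(-13, O)) = 5509/((-181*(-209))) = 5509/37829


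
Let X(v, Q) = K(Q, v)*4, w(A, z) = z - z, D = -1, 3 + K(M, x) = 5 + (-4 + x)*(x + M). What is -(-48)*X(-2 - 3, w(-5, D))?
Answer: 9024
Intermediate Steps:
K(M, x) = 2 + (-4 + x)*(M + x) (K(M, x) = -3 + (5 + (-4 + x)*(x + M)) = -3 + (5 + (-4 + x)*(M + x)) = 2 + (-4 + x)*(M + x))
w(A, z) = 0
X(v, Q) = 8 - 16*Q - 16*v + 4*v**2 + 4*Q*v (X(v, Q) = (2 + v**2 - 4*Q - 4*v + Q*v)*4 = 8 - 16*Q - 16*v + 4*v**2 + 4*Q*v)
-(-48)*X(-2 - 3, w(-5, D)) = -(-48)*(8 - 16*0 - 16*(-2 - 3) + 4*(-2 - 3)**2 + 4*0*(-2 - 3)) = -(-48)*(8 + 0 - 16*(-5) + 4*(-5)**2 + 4*0*(-5)) = -(-48)*(8 + 0 + 80 + 4*25 + 0) = -(-48)*(8 + 0 + 80 + 100 + 0) = -(-48)*188 = -4*(-2256) = 9024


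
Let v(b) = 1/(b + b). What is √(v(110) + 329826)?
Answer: √3990894655/110 ≈ 574.30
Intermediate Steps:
v(b) = 1/(2*b)
√(v(110) + 329826) = √((½)/110 + 329826) = √((½)*(1/110) + 329826) = √(1/220 + 329826) = √(72561721/220) = √3990894655/110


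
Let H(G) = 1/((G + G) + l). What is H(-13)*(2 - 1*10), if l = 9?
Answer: 8/17 ≈ 0.47059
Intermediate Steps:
H(G) = 1/(9 + 2*G) (H(G) = 1/((G + G) + 9) = 1/(2*G + 9) = 1/(9 + 2*G))
H(-13)*(2 - 1*10) = (2 - 1*10)/(9 + 2*(-13)) = (2 - 10)/(9 - 26) = -8/(-17) = -1/17*(-8) = 8/17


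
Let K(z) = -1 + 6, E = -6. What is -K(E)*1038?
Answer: -5190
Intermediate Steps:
K(z) = 5
-K(E)*1038 = -5*1038 = -1*5190 = -5190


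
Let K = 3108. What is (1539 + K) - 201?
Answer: 4446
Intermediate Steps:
(1539 + K) - 201 = (1539 + 3108) - 201 = 4647 - 201 = 4446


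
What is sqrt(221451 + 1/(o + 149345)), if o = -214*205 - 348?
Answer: 7*sqrt(49947080511394)/105127 ≈ 470.59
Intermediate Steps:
o = -44218 (o = -43870 - 348 = -44218)
sqrt(221451 + 1/(o + 149345)) = sqrt(221451 + 1/(-44218 + 149345)) = sqrt(221451 + 1/105127) = sqrt(23280479278/105127) = 7*sqrt(49947080511394)/105127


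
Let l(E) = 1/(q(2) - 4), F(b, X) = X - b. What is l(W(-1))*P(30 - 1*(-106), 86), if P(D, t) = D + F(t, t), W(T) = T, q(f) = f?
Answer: -68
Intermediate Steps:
l(E) = -½ (l(E) = 1/(2 - 4) = 1/(-2) = -½)
P(D, t) = D (P(D, t) = D + (t - t) = D + 0 = D)
l(W(-1))*P(30 - 1*(-106), 86) = -(30 - 1*(-106))/2 = -(30 + 106)/2 = -½*136 = -68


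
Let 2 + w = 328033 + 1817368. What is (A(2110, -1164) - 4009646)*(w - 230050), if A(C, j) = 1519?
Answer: -7676962041323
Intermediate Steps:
w = 2145399 (w = -2 + (328033 + 1817368) = -2 + 2145401 = 2145399)
(A(2110, -1164) - 4009646)*(w - 230050) = (1519 - 4009646)*(2145399 - 230050) = -4008127*1915349 = -7676962041323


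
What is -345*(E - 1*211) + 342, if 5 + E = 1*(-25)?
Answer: 83487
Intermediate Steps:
E = -30 (E = -5 + 1*(-25) = -5 - 25 = -30)
-345*(E - 1*211) + 342 = -345*(-30 - 1*211) + 342 = -345*(-30 - 211) + 342 = -345*(-241) + 342 = 83145 + 342 = 83487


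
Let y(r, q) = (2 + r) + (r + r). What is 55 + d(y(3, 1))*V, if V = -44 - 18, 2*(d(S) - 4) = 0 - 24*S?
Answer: 7991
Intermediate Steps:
y(r, q) = 2 + 3*r (y(r, q) = (2 + r) + 2*r = 2 + 3*r)
d(S) = 4 - 12*S (d(S) = 4 + (0 - 24*S)/2 = 4 + (-24*S)/2 = 4 - 12*S)
V = -62
55 + d(y(3, 1))*V = 55 + (4 - 12*(2 + 3*3))*(-62) = 55 + (4 - 12*(2 + 9))*(-62) = 55 + (4 - 12*11)*(-62) = 55 + (4 - 132)*(-62) = 55 - 128*(-62) = 55 + 7936 = 7991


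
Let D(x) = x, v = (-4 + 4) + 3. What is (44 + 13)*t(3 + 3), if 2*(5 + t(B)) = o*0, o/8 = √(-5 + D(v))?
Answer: -285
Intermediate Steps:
v = 3 (v = 0 + 3 = 3)
o = 8*I*√2 (o = 8*√(-5 + 3) = 8*√(-2) = 8*(I*√2) = 8*I*√2 ≈ 11.314*I)
t(B) = -5 (t(B) = -5 + ((8*I*√2)*0)/2 = -5 + (½)*0 = -5 + 0 = -5)
(44 + 13)*t(3 + 3) = (44 + 13)*(-5) = 57*(-5) = -285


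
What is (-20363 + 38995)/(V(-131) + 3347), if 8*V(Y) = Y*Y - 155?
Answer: 74528/21891 ≈ 3.4045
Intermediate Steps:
V(Y) = -155/8 + Y²/8 (V(Y) = (Y*Y - 155)/8 = (Y² - 155)/8 = (-155 + Y²)/8 = -155/8 + Y²/8)
(-20363 + 38995)/(V(-131) + 3347) = (-20363 + 38995)/((-155/8 + (⅛)*(-131)²) + 3347) = 18632/((-155/8 + (⅛)*17161) + 3347) = 18632/((-155/8 + 17161/8) + 3347) = 18632/(8503/4 + 3347) = 18632/(21891/4) = 18632*(4/21891) = 74528/21891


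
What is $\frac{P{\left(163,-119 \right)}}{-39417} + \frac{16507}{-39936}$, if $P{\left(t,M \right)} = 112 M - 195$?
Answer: $- \frac{12289099}{174906368} \approx -0.070261$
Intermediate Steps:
$P{\left(t,M \right)} = -195 + 112 M$
$\frac{P{\left(163,-119 \right)}}{-39417} + \frac{16507}{-39936} = \frac{-195 + 112 \left(-119\right)}{-39417} + \frac{16507}{-39936} = \left(-195 - 13328\right) \left(- \frac{1}{39417}\right) + 16507 \left(- \frac{1}{39936}\right) = \left(-13523\right) \left(- \frac{1}{39417}\right) - \frac{16507}{39936} = \frac{13523}{39417} - \frac{16507}{39936} = - \frac{12289099}{174906368}$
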